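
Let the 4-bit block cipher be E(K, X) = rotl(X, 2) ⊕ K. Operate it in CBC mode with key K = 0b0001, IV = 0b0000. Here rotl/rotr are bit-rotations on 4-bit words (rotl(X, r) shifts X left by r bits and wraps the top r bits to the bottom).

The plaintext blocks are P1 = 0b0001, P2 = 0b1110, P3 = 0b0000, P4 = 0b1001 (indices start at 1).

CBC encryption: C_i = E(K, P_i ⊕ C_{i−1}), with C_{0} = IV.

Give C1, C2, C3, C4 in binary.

C1: P1 ⊕ 0b0000 = 0b0001; E(K, 0b0001) = 0b0101.
C2: P2 ⊕ 0b0101 = 0b1011; E(K, 0b1011) = 0b1111.
C3: P3 ⊕ 0b1111 = 0b1111; E(K, 0b1111) = 0b1110.
C4: P4 ⊕ 0b1110 = 0b0111; E(K, 0b0111) = 0b1100.

C1 = 0b0101, C2 = 0b1111, C3 = 0b1110, C4 = 0b1100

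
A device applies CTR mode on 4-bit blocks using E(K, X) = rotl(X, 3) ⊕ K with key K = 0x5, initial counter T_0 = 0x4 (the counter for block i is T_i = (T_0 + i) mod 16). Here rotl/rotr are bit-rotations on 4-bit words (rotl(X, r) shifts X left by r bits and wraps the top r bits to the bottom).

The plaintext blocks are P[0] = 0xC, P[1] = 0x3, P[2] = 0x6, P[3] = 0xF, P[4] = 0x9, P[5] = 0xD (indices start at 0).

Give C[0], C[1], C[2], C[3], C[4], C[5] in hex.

CTR encryption: S_i = E(K, T_i) where T_i is the counter for block i; C_i = P_i ⊕ S_i.
C[0]: T = 0x4, S = E(K, T) = 0x7; 0xC ⊕ 0x7 = 0xB.
C[1]: T = 0x5, S = E(K, T) = 0xF; 0x3 ⊕ 0xF = 0xC.
C[2]: T = 0x6, S = E(K, T) = 0x6; 0x6 ⊕ 0x6 = 0x0.
C[3]: T = 0x7, S = E(K, T) = 0xE; 0xF ⊕ 0xE = 0x1.
C[4]: T = 0x8, S = E(K, T) = 0x1; 0x9 ⊕ 0x1 = 0x8.
C[5]: T = 0x9, S = E(K, T) = 0x9; 0xD ⊕ 0x9 = 0x4.

C[0] = 0xB, C[1] = 0xC, C[2] = 0x0, C[3] = 0x1, C[4] = 0x8, C[5] = 0x4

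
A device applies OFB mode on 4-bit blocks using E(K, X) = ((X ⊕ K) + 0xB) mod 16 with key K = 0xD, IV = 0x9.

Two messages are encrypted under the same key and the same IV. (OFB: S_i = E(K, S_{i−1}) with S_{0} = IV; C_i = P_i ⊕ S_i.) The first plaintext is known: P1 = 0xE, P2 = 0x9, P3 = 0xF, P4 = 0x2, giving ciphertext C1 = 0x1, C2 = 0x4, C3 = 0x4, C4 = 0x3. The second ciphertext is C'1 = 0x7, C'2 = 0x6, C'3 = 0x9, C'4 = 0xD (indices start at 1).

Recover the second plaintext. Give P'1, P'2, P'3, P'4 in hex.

P'1 = 0x8, P'2 = 0xB, P'3 = 0x2, P'4 = 0xC

In OFB with a reused IV, both messages share the same keystream S_i, so C_i ⊕ C'_i = P_i ⊕ P'_i and thus P'_i = P_i ⊕ C_i ⊕ C'_i.
P'1: 0xE ⊕ 0x1 ⊕ 0x7 = 0x8.
P'2: 0x9 ⊕ 0x4 ⊕ 0x6 = 0xB.
P'3: 0xF ⊕ 0x4 ⊕ 0x9 = 0x2.
P'4: 0x2 ⊕ 0x3 ⊕ 0xD = 0xC.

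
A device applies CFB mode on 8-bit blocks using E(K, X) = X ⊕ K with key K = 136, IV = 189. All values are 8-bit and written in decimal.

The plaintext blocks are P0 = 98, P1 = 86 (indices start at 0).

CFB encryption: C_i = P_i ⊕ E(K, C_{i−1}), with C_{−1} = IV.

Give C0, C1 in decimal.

C0 = 87, C1 = 137

C0: E(K, 189) = 53; 98 ⊕ 53 = 87.
C1: E(K, 87) = 223; 86 ⊕ 223 = 137.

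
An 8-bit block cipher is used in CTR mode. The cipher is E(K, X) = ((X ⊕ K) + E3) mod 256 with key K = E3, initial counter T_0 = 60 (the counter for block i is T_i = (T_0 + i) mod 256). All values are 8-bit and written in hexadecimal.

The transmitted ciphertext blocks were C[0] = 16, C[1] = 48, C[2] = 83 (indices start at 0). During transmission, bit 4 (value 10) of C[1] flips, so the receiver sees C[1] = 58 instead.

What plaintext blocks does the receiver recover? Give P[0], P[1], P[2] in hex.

CTR decryption: S_i = E(K, T_i) where T_i is the counter for block i; P_i = C_i ⊕ S_i.
Only C[1] changed, to 58. In CTR, a change in C_i flips the same bit in P_i only; the keystream is unaffected. Decrypting the received ciphertext:
P[0]: T = 60, S = E(K, T) = 66; 16 ⊕ 66 = 70.
P[1]: T = 61, S = E(K, T) = 65; 58 ⊕ 65 = 3D.
P[2]: T = 62, S = E(K, T) = 64; 83 ⊕ 64 = E7.
Blocks that differ from the original plaintext: P[1].

P[0] = 70, P[1] = 3D, P[2] = E7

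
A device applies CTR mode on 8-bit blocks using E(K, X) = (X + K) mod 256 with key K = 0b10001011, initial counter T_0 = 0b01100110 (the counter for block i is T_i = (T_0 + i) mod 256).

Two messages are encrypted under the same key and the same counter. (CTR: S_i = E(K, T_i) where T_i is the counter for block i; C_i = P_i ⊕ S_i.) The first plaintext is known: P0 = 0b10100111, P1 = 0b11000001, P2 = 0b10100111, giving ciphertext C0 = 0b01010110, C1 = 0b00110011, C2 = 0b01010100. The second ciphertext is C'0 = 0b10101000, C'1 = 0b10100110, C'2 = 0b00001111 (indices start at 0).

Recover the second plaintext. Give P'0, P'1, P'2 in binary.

P'0 = 0b01011001, P'1 = 0b01010100, P'2 = 0b11111100

In CTR with a reused counter, both messages share the same keystream S_i, so C_i ⊕ C'_i = P_i ⊕ P'_i and thus P'_i = P_i ⊕ C_i ⊕ C'_i.
P'0: 0b10100111 ⊕ 0b01010110 ⊕ 0b10101000 = 0b01011001.
P'1: 0b11000001 ⊕ 0b00110011 ⊕ 0b10100110 = 0b01010100.
P'2: 0b10100111 ⊕ 0b01010100 ⊕ 0b00001111 = 0b11111100.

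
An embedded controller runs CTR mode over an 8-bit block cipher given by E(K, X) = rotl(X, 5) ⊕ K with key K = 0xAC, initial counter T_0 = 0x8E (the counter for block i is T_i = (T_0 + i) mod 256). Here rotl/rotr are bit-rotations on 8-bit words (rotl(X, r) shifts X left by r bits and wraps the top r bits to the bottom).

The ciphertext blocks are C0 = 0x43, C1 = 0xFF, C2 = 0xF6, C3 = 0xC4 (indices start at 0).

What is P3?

CTR decryption: S_i = E(K, T_i) where T_i is the counter for block i; P_i = C_i ⊕ S_i.
P3: T = 0x91, S = E(K, T) = 0x9E; 0xC4 ⊕ 0x9E = 0x5A.

P3 = 0x5A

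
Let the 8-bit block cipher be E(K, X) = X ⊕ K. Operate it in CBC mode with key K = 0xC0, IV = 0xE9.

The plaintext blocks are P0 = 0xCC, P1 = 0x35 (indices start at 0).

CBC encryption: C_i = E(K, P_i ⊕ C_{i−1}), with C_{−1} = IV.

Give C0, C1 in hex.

C0 = 0xE5, C1 = 0x10

C0: P0 ⊕ 0xE9 = 0x25; E(K, 0x25) = 0xE5.
C1: P1 ⊕ 0xE5 = 0xD0; E(K, 0xD0) = 0x10.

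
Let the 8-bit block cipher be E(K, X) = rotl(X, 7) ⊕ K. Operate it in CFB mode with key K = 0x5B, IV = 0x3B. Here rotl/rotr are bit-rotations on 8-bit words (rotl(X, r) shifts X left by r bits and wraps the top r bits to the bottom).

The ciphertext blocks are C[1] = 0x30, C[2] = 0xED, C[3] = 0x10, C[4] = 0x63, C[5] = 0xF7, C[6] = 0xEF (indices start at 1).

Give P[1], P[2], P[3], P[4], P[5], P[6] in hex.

P[1] = 0xF6, P[2] = 0xAE, P[3] = 0xBD, P[4] = 0x30, P[5] = 0x1D, P[6] = 0x4F

CFB decryption: P_i = C_i ⊕ E(K, C_{i−1}), with C_{0} = IV.
P[1]: E(K, 0x3B) = 0xC6; 0x30 ⊕ 0xC6 = 0xF6.
P[2]: E(K, 0x30) = 0x43; 0xED ⊕ 0x43 = 0xAE.
P[3]: E(K, 0xED) = 0xAD; 0x10 ⊕ 0xAD = 0xBD.
P[4]: E(K, 0x10) = 0x53; 0x63 ⊕ 0x53 = 0x30.
P[5]: E(K, 0x63) = 0xEA; 0xF7 ⊕ 0xEA = 0x1D.
P[6]: E(K, 0xF7) = 0xA0; 0xEF ⊕ 0xA0 = 0x4F.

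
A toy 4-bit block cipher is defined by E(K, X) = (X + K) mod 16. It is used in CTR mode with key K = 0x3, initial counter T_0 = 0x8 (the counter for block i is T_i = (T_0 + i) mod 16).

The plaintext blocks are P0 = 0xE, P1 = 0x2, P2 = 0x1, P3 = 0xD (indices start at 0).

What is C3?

CTR encryption: S_i = E(K, T_i) where T_i is the counter for block i; C_i = P_i ⊕ S_i.
C0: T = 0x8, S = E(K, T) = 0xB; 0xE ⊕ 0xB = 0x5.
C1: T = 0x9, S = E(K, T) = 0xC; 0x2 ⊕ 0xC = 0xE.
C2: T = 0xA, S = E(K, T) = 0xD; 0x1 ⊕ 0xD = 0xC.
C3: T = 0xB, S = E(K, T) = 0xE; 0xD ⊕ 0xE = 0x3.

C3 = 0x3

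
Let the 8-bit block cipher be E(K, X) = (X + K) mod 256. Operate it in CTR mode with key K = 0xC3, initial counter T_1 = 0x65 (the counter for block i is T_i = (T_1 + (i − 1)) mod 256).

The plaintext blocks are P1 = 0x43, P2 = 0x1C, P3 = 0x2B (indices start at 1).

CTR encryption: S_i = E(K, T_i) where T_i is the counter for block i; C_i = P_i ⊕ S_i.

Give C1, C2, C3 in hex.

C1 = 0x6B, C2 = 0x35, C3 = 0x01

C1: T = 0x65, S = E(K, T) = 0x28; 0x43 ⊕ 0x28 = 0x6B.
C2: T = 0x66, S = E(K, T) = 0x29; 0x1C ⊕ 0x29 = 0x35.
C3: T = 0x67, S = E(K, T) = 0x2A; 0x2B ⊕ 0x2A = 0x01.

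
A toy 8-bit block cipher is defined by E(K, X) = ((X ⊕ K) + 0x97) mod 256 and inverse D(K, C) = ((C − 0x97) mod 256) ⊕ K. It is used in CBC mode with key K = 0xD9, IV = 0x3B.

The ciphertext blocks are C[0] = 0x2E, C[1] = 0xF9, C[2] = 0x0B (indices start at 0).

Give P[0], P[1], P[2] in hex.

CBC decryption: P_i = D(K, C_i) ⊕ C_{i−1}, with C_{−1} = IV.
P[0]: D(K, 0x2E) = 0x4E; 0x4E ⊕ 0x3B = 0x75.
P[1]: D(K, 0xF9) = 0xBB; 0xBB ⊕ 0x2E = 0x95.
P[2]: D(K, 0x0B) = 0xAD; 0xAD ⊕ 0xF9 = 0x54.

P[0] = 0x75, P[1] = 0x95, P[2] = 0x54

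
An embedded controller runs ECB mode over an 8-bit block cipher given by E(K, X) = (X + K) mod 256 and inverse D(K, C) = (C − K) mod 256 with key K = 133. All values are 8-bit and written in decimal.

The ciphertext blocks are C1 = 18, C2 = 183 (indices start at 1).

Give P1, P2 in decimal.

ECB decryption: P_i = D(K, C_i).
P1: D(K, 18) = 141.
P2: D(K, 183) = 50.

P1 = 141, P2 = 50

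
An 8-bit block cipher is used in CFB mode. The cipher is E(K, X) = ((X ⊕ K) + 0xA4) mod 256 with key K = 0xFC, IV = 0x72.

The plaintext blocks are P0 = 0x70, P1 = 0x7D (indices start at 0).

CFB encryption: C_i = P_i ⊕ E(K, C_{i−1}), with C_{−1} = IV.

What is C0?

C0 = 0x42

C0: E(K, 0x72) = 0x32; 0x70 ⊕ 0x32 = 0x42.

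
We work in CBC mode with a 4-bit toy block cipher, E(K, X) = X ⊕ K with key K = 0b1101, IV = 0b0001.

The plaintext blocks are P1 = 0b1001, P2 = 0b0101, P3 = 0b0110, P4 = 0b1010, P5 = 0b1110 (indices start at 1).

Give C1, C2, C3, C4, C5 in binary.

CBC encryption: C_i = E(K, P_i ⊕ C_{i−1}), with C_{0} = IV.
C1: P1 ⊕ 0b0001 = 0b1000; E(K, 0b1000) = 0b0101.
C2: P2 ⊕ 0b0101 = 0b0000; E(K, 0b0000) = 0b1101.
C3: P3 ⊕ 0b1101 = 0b1011; E(K, 0b1011) = 0b0110.
C4: P4 ⊕ 0b0110 = 0b1100; E(K, 0b1100) = 0b0001.
C5: P5 ⊕ 0b0001 = 0b1111; E(K, 0b1111) = 0b0010.

C1 = 0b0101, C2 = 0b1101, C3 = 0b0110, C4 = 0b0001, C5 = 0b0010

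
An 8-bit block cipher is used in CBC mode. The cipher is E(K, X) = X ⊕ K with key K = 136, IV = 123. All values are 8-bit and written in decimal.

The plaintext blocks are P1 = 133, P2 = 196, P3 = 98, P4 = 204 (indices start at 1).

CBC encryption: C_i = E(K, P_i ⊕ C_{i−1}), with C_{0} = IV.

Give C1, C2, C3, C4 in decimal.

C1: P1 ⊕ 123 = 254; E(K, 254) = 118.
C2: P2 ⊕ 118 = 178; E(K, 178) = 58.
C3: P3 ⊕ 58 = 88; E(K, 88) = 208.
C4: P4 ⊕ 208 = 28; E(K, 28) = 148.

C1 = 118, C2 = 58, C3 = 208, C4 = 148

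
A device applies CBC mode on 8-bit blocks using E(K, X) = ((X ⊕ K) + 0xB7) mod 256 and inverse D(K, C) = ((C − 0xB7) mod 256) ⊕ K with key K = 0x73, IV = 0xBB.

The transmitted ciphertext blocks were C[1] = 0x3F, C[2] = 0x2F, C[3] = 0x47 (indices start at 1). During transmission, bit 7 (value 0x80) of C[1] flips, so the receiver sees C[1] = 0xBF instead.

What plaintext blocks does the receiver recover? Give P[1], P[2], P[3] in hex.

CBC decryption: P_i = D(K, C_i) ⊕ C_{i−1}, with C_{0} = IV.
Only C[1] changed, to 0xBF. In CBC, a change in C_i garbles P_i and flips the same bit in P_{i+1}. Decrypting the received ciphertext:
P[1]: D(K, 0xBF) = 0x7B; 0x7B ⊕ 0xBB = 0xC0.
P[2]: D(K, 0x2F) = 0x0B; 0x0B ⊕ 0xBF = 0xB4.
P[3]: D(K, 0x47) = 0xE3; 0xE3 ⊕ 0x2F = 0xCC.
Blocks that differ from the original plaintext: P[1], P[2].

P[1] = 0xC0, P[2] = 0xB4, P[3] = 0xCC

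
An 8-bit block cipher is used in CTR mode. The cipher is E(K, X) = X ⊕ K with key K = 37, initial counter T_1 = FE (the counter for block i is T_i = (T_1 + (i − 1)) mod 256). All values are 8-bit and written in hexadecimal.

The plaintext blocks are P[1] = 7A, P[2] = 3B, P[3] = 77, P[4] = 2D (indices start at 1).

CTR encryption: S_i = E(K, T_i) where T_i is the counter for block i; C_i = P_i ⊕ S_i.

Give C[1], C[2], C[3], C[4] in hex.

C[1]: T = FE, S = E(K, T) = C9; 7A ⊕ C9 = B3.
C[2]: T = FF, S = E(K, T) = C8; 3B ⊕ C8 = F3.
C[3]: T = 00, S = E(K, T) = 37; 77 ⊕ 37 = 40.
C[4]: T = 01, S = E(K, T) = 36; 2D ⊕ 36 = 1B.

C[1] = B3, C[2] = F3, C[3] = 40, C[4] = 1B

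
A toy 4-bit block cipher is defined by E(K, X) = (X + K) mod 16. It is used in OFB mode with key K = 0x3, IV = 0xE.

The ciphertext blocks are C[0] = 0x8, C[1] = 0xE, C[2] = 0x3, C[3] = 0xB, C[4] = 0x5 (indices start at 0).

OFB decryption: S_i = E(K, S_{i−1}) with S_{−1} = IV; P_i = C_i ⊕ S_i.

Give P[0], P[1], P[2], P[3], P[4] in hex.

P[0]: S = E(K, 0xE) = 0x1; 0x8 ⊕ 0x1 = 0x9.
P[1]: S = E(K, 0x1) = 0x4; 0xE ⊕ 0x4 = 0xA.
P[2]: S = E(K, 0x4) = 0x7; 0x3 ⊕ 0x7 = 0x4.
P[3]: S = E(K, 0x7) = 0xA; 0xB ⊕ 0xA = 0x1.
P[4]: S = E(K, 0xA) = 0xD; 0x5 ⊕ 0xD = 0x8.

P[0] = 0x9, P[1] = 0xA, P[2] = 0x4, P[3] = 0x1, P[4] = 0x8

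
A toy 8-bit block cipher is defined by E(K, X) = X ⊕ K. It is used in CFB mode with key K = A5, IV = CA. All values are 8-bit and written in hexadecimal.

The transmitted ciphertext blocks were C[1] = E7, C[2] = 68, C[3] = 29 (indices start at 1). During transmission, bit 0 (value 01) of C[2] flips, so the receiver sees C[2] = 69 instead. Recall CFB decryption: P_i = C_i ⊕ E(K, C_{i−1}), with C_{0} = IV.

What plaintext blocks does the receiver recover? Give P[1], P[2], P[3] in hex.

P[1] = 88, P[2] = 2B, P[3] = E5

Only C[2] changed, to 69. In CFB, a change in C_i flips the same bit in P_i and garbles P_{i+1}. Decrypting the received ciphertext:
P[1]: E(K, CA) = 6F; E7 ⊕ 6F = 88.
P[2]: E(K, E7) = 42; 69 ⊕ 42 = 2B.
P[3]: E(K, 69) = CC; 29 ⊕ CC = E5.
Blocks that differ from the original plaintext: P[2], P[3].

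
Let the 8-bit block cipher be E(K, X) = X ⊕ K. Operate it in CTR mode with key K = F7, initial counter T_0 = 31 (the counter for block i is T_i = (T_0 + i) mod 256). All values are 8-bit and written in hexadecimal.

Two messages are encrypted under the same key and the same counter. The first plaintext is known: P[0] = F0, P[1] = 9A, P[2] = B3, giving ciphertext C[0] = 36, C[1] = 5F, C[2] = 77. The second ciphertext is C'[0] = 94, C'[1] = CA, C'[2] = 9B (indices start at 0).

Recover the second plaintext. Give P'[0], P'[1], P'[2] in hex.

In CTR with a reused counter, both messages share the same keystream S_i, so C_i ⊕ C'_i = P_i ⊕ P'_i and thus P'_i = P_i ⊕ C_i ⊕ C'_i.
P'[0]: F0 ⊕ 36 ⊕ 94 = 52.
P'[1]: 9A ⊕ 5F ⊕ CA = 0F.
P'[2]: B3 ⊕ 77 ⊕ 9B = 5F.

P'[0] = 52, P'[1] = 0F, P'[2] = 5F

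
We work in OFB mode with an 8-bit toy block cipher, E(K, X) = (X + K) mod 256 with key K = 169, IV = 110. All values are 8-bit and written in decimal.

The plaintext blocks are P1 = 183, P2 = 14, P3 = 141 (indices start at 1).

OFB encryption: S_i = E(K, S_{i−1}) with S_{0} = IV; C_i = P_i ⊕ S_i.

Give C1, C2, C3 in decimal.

C1 = 160, C2 = 206, C3 = 228

C1: S = E(K, 110) = 23; 183 ⊕ 23 = 160.
C2: S = E(K, 23) = 192; 14 ⊕ 192 = 206.
C3: S = E(K, 192) = 105; 141 ⊕ 105 = 228.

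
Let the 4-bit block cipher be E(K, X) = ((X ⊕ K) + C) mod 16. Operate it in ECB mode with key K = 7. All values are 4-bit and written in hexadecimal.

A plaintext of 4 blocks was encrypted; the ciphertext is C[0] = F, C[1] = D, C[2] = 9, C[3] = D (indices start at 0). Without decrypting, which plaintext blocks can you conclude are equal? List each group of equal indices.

P[1] = P[3]

ECB encrypts each block independently with the same key, so equal ciphertext blocks imply equal plaintext blocks.
C[1] = C[3] = D, so P[1] = P[3].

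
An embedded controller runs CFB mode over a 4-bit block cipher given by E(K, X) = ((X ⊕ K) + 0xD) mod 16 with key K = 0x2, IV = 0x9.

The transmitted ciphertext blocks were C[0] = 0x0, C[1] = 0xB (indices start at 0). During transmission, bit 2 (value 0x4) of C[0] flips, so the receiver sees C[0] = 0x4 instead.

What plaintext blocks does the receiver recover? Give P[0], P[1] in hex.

CFB decryption: P_i = C_i ⊕ E(K, C_{i−1}), with C_{−1} = IV.
Only C[0] changed, to 0x4. In CFB, a change in C_i flips the same bit in P_i and garbles P_{i+1}. Decrypting the received ciphertext:
P[0]: E(K, 0x9) = 0x8; 0x4 ⊕ 0x8 = 0xC.
P[1]: E(K, 0x4) = 0x3; 0xB ⊕ 0x3 = 0x8.
Blocks that differ from the original plaintext: P[0], P[1].

P[0] = 0xC, P[1] = 0x8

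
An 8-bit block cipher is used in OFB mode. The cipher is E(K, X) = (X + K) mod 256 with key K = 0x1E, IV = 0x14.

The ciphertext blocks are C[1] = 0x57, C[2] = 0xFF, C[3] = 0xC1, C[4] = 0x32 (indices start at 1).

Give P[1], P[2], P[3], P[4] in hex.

OFB decryption: S_i = E(K, S_{i−1}) with S_{0} = IV; P_i = C_i ⊕ S_i.
P[1]: S = E(K, 0x14) = 0x32; 0x57 ⊕ 0x32 = 0x65.
P[2]: S = E(K, 0x32) = 0x50; 0xFF ⊕ 0x50 = 0xAF.
P[3]: S = E(K, 0x50) = 0x6E; 0xC1 ⊕ 0x6E = 0xAF.
P[4]: S = E(K, 0x6E) = 0x8C; 0x32 ⊕ 0x8C = 0xBE.

P[1] = 0x65, P[2] = 0xAF, P[3] = 0xAF, P[4] = 0xBE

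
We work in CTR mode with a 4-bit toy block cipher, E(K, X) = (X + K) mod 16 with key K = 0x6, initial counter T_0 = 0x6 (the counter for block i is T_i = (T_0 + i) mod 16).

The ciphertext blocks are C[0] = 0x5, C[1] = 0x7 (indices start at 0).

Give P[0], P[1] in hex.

CTR decryption: S_i = E(K, T_i) where T_i is the counter for block i; P_i = C_i ⊕ S_i.
P[0]: T = 0x6, S = E(K, T) = 0xC; 0x5 ⊕ 0xC = 0x9.
P[1]: T = 0x7, S = E(K, T) = 0xD; 0x7 ⊕ 0xD = 0xA.

P[0] = 0x9, P[1] = 0xA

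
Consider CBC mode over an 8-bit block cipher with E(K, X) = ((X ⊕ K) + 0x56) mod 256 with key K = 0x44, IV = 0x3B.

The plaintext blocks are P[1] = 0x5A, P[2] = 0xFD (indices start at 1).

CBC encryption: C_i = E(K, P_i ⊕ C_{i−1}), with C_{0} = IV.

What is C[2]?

C[1]: P[1] ⊕ 0x3B = 0x61; E(K, 0x61) = 0x7B.
C[2]: P[2] ⊕ 0x7B = 0x86; E(K, 0x86) = 0x18.

C[2] = 0x18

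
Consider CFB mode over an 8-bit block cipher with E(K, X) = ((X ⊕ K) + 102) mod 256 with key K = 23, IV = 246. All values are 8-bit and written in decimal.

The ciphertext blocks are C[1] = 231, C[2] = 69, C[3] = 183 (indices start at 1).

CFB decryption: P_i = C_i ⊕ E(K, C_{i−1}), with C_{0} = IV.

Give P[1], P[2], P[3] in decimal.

P[1] = 160, P[2] = 19, P[3] = 15

P[1]: E(K, 246) = 71; 231 ⊕ 71 = 160.
P[2]: E(K, 231) = 86; 69 ⊕ 86 = 19.
P[3]: E(K, 69) = 184; 183 ⊕ 184 = 15.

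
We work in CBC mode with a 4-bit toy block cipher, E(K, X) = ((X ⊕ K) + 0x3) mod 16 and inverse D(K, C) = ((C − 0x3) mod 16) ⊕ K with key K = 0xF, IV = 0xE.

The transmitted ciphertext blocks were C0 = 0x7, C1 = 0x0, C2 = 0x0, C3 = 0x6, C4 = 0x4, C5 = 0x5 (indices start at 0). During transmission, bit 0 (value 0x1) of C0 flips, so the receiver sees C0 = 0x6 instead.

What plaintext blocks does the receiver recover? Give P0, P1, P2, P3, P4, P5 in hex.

CBC decryption: P_i = D(K, C_i) ⊕ C_{i−1}, with C_{−1} = IV.
Only C0 changed, to 0x6. In CBC, a change in C_i garbles P_i and flips the same bit in P_{i+1}. Decrypting the received ciphertext:
P0: D(K, 0x6) = 0xC; 0xC ⊕ 0xE = 0x2.
P1: D(K, 0x0) = 0x2; 0x2 ⊕ 0x6 = 0x4.
P2: D(K, 0x0) = 0x2; 0x2 ⊕ 0x0 = 0x2.
P3: D(K, 0x6) = 0xC; 0xC ⊕ 0x0 = 0xC.
P4: D(K, 0x4) = 0xE; 0xE ⊕ 0x6 = 0x8.
P5: D(K, 0x5) = 0xD; 0xD ⊕ 0x4 = 0x9.
Blocks that differ from the original plaintext: P0, P1.

P0 = 0x2, P1 = 0x4, P2 = 0x2, P3 = 0xC, P4 = 0x8, P5 = 0x9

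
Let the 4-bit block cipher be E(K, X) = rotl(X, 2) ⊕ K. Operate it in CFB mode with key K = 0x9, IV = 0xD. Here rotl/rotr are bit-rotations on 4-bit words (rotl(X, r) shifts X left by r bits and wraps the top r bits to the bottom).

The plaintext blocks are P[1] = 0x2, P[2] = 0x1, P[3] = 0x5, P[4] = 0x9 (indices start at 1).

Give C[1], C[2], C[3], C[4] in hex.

C[1] = 0xC, C[2] = 0xB, C[3] = 0x2, C[4] = 0x8

CFB encryption: C_i = P_i ⊕ E(K, C_{i−1}), with C_{0} = IV.
C[1]: E(K, 0xD) = 0xE; 0x2 ⊕ 0xE = 0xC.
C[2]: E(K, 0xC) = 0xA; 0x1 ⊕ 0xA = 0xB.
C[3]: E(K, 0xB) = 0x7; 0x5 ⊕ 0x7 = 0x2.
C[4]: E(K, 0x2) = 0x1; 0x9 ⊕ 0x1 = 0x8.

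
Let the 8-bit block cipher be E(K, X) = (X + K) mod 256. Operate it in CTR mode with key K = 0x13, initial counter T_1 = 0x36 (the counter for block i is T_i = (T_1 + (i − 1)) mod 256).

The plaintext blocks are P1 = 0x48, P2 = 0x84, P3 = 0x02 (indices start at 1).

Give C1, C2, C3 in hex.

C1 = 0x01, C2 = 0xCE, C3 = 0x49

CTR encryption: S_i = E(K, T_i) where T_i is the counter for block i; C_i = P_i ⊕ S_i.
C1: T = 0x36, S = E(K, T) = 0x49; 0x48 ⊕ 0x49 = 0x01.
C2: T = 0x37, S = E(K, T) = 0x4A; 0x84 ⊕ 0x4A = 0xCE.
C3: T = 0x38, S = E(K, T) = 0x4B; 0x02 ⊕ 0x4B = 0x49.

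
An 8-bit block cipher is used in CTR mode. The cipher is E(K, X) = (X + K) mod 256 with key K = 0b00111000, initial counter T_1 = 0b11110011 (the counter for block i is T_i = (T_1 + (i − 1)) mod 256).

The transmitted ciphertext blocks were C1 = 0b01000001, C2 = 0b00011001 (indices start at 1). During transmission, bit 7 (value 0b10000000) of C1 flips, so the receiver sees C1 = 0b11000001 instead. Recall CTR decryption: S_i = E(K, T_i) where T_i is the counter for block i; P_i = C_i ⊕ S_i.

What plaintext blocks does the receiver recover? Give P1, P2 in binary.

Only C1 changed, to 0b11000001. In CTR, a change in C_i flips the same bit in P_i only; the keystream is unaffected. Decrypting the received ciphertext:
P1: T = 0b11110011, S = E(K, T) = 0b00101011; 0b11000001 ⊕ 0b00101011 = 0b11101010.
P2: T = 0b11110100, S = E(K, T) = 0b00101100; 0b00011001 ⊕ 0b00101100 = 0b00110101.
Blocks that differ from the original plaintext: P1.

P1 = 0b11101010, P2 = 0b00110101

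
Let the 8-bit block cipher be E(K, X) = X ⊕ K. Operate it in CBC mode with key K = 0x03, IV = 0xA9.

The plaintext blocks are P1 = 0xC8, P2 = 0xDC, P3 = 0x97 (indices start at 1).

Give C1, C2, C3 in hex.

C1 = 0x62, C2 = 0xBD, C3 = 0x29

CBC encryption: C_i = E(K, P_i ⊕ C_{i−1}), with C_{0} = IV.
C1: P1 ⊕ 0xA9 = 0x61; E(K, 0x61) = 0x62.
C2: P2 ⊕ 0x62 = 0xBE; E(K, 0xBE) = 0xBD.
C3: P3 ⊕ 0xBD = 0x2A; E(K, 0x2A) = 0x29.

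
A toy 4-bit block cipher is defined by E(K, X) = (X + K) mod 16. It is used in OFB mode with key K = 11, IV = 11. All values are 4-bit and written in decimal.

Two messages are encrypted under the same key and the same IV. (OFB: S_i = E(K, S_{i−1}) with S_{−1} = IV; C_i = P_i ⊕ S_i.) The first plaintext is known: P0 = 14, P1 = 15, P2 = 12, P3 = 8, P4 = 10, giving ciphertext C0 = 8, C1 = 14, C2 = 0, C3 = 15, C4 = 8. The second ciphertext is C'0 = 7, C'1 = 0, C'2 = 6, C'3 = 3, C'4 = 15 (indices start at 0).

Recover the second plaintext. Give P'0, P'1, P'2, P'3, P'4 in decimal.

P'0 = 1, P'1 = 1, P'2 = 10, P'3 = 4, P'4 = 13

In OFB with a reused IV, both messages share the same keystream S_i, so C_i ⊕ C'_i = P_i ⊕ P'_i and thus P'_i = P_i ⊕ C_i ⊕ C'_i.
P'0: 14 ⊕ 8 ⊕ 7 = 1.
P'1: 15 ⊕ 14 ⊕ 0 = 1.
P'2: 12 ⊕ 0 ⊕ 6 = 10.
P'3: 8 ⊕ 15 ⊕ 3 = 4.
P'4: 10 ⊕ 8 ⊕ 15 = 13.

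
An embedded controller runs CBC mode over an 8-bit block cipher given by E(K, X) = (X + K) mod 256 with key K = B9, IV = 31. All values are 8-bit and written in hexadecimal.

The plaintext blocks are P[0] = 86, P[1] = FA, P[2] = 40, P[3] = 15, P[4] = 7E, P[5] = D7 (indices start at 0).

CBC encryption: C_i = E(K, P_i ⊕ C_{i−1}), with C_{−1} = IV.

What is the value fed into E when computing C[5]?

C[0]: P[0] ⊕ 31 = B7; E(K, B7) = 70.
C[1]: P[1] ⊕ 70 = 8A; E(K, 8A) = 43.
C[2]: P[2] ⊕ 43 = 03; E(K, 03) = BC.
C[3]: P[3] ⊕ BC = A9; E(K, A9) = 62.
C[4]: P[4] ⊕ 62 = 1C; E(K, 1C) = D5.
C[5]: P[5] ⊕ D5 = 02; E(K, 02) = BB.
So the input to E for block [5] is 02.

02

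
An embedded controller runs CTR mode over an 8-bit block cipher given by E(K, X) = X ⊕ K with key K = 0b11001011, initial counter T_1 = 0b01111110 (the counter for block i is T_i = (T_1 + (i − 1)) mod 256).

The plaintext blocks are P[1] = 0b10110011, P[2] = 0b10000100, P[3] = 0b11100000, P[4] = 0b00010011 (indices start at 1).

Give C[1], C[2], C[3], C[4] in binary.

CTR encryption: S_i = E(K, T_i) where T_i is the counter for block i; C_i = P_i ⊕ S_i.
C[1]: T = 0b01111110, S = E(K, T) = 0b10110101; 0b10110011 ⊕ 0b10110101 = 0b00000110.
C[2]: T = 0b01111111, S = E(K, T) = 0b10110100; 0b10000100 ⊕ 0b10110100 = 0b00110000.
C[3]: T = 0b10000000, S = E(K, T) = 0b01001011; 0b11100000 ⊕ 0b01001011 = 0b10101011.
C[4]: T = 0b10000001, S = E(K, T) = 0b01001010; 0b00010011 ⊕ 0b01001010 = 0b01011001.

C[1] = 0b00000110, C[2] = 0b00110000, C[3] = 0b10101011, C[4] = 0b01011001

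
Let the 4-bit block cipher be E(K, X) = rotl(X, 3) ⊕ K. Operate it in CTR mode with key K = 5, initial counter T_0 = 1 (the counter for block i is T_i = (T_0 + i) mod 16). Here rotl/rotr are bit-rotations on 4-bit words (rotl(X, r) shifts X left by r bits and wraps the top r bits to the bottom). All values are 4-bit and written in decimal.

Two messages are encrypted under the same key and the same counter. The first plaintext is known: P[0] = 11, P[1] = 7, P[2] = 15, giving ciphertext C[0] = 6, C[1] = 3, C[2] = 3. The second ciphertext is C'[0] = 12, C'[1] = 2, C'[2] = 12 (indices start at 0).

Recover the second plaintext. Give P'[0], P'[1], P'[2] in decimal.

In CTR with a reused counter, both messages share the same keystream S_i, so C_i ⊕ C'_i = P_i ⊕ P'_i and thus P'_i = P_i ⊕ C_i ⊕ C'_i.
P'[0]: 11 ⊕ 6 ⊕ 12 = 1.
P'[1]: 7 ⊕ 3 ⊕ 2 = 6.
P'[2]: 15 ⊕ 3 ⊕ 12 = 0.

P'[0] = 1, P'[1] = 6, P'[2] = 0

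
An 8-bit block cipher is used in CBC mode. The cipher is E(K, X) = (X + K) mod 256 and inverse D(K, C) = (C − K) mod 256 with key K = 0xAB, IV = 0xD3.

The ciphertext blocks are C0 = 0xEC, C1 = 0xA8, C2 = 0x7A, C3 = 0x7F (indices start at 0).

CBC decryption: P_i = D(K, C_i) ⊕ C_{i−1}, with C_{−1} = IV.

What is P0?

P0 = 0x92

P0: D(K, 0xEC) = 0x41; 0x41 ⊕ 0xD3 = 0x92.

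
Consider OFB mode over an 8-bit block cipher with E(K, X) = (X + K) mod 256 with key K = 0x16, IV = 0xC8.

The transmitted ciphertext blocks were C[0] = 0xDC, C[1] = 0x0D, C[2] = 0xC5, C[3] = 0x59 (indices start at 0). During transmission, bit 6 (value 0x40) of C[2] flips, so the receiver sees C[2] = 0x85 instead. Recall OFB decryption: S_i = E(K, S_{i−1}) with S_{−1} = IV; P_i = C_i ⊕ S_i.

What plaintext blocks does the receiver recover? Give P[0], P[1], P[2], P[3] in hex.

P[0] = 0x02, P[1] = 0xF9, P[2] = 0x8F, P[3] = 0x79

Only C[2] changed, to 0x85. In OFB, a change in C_i flips the same bit in P_i only; the keystream is unaffected. Decrypting the received ciphertext:
P[0]: S = E(K, 0xC8) = 0xDE; 0xDC ⊕ 0xDE = 0x02.
P[1]: S = E(K, 0xDE) = 0xF4; 0x0D ⊕ 0xF4 = 0xF9.
P[2]: S = E(K, 0xF4) = 0x0A; 0x85 ⊕ 0x0A = 0x8F.
P[3]: S = E(K, 0x0A) = 0x20; 0x59 ⊕ 0x20 = 0x79.
Blocks that differ from the original plaintext: P[2].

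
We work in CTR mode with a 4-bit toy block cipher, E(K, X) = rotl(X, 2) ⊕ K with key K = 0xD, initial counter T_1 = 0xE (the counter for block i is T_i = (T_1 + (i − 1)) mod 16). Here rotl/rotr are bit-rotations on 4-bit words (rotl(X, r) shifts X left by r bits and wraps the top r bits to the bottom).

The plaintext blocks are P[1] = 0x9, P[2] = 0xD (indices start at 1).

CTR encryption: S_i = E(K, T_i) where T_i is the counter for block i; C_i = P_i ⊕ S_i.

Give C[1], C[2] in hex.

C[1] = 0xF, C[2] = 0xF

C[1]: T = 0xE, S = E(K, T) = 0x6; 0x9 ⊕ 0x6 = 0xF.
C[2]: T = 0xF, S = E(K, T) = 0x2; 0xD ⊕ 0x2 = 0xF.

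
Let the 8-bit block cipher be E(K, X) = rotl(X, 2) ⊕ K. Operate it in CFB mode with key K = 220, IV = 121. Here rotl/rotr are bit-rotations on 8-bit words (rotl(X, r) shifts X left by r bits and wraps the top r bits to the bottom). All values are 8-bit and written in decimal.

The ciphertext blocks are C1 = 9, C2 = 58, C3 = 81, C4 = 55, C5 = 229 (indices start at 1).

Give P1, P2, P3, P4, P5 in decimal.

CFB decryption: P_i = C_i ⊕ E(K, C_{i−1}), with C_{0} = IV.
P1: E(K, 121) = 57; 9 ⊕ 57 = 48.
P2: E(K, 9) = 248; 58 ⊕ 248 = 194.
P3: E(K, 58) = 52; 81 ⊕ 52 = 101.
P4: E(K, 81) = 153; 55 ⊕ 153 = 174.
P5: E(K, 55) = 0; 229 ⊕ 0 = 229.

P1 = 48, P2 = 194, P3 = 101, P4 = 174, P5 = 229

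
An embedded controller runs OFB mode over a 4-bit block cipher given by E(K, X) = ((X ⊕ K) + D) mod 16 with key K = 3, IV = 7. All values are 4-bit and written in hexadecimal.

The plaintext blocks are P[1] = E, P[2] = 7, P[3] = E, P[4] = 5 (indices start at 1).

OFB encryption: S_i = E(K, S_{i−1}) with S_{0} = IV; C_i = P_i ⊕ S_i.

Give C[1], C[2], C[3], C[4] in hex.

C[1]: S = E(K, 7) = 1; E ⊕ 1 = F.
C[2]: S = E(K, 1) = F; 7 ⊕ F = 8.
C[3]: S = E(K, F) = 9; E ⊕ 9 = 7.
C[4]: S = E(K, 9) = 7; 5 ⊕ 7 = 2.

C[1] = F, C[2] = 8, C[3] = 7, C[4] = 2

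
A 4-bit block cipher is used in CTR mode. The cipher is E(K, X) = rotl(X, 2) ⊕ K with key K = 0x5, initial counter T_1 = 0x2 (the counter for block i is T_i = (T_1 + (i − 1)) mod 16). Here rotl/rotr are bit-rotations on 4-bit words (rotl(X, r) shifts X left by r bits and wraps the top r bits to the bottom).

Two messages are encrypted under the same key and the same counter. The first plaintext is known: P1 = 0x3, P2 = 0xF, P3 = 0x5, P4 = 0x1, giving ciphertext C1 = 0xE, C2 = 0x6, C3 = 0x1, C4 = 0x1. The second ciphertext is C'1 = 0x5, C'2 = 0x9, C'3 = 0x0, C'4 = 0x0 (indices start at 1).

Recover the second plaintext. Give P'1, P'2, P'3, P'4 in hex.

P'1 = 0x8, P'2 = 0x0, P'3 = 0x4, P'4 = 0x0

In CTR with a reused counter, both messages share the same keystream S_i, so C_i ⊕ C'_i = P_i ⊕ P'_i and thus P'_i = P_i ⊕ C_i ⊕ C'_i.
P'1: 0x3 ⊕ 0xE ⊕ 0x5 = 0x8.
P'2: 0xF ⊕ 0x6 ⊕ 0x9 = 0x0.
P'3: 0x5 ⊕ 0x1 ⊕ 0x0 = 0x4.
P'4: 0x1 ⊕ 0x1 ⊕ 0x0 = 0x0.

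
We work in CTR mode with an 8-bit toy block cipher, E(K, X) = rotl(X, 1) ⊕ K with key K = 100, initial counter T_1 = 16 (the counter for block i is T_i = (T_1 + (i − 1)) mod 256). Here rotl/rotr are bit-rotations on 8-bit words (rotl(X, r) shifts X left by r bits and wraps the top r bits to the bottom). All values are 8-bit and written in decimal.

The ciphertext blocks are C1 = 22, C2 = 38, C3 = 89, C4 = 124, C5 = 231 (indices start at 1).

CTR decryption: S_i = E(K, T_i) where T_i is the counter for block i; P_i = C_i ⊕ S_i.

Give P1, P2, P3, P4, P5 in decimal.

P1 = 82, P2 = 96, P3 = 25, P4 = 62, P5 = 171

P1: T = 16, S = E(K, T) = 68; 22 ⊕ 68 = 82.
P2: T = 17, S = E(K, T) = 70; 38 ⊕ 70 = 96.
P3: T = 18, S = E(K, T) = 64; 89 ⊕ 64 = 25.
P4: T = 19, S = E(K, T) = 66; 124 ⊕ 66 = 62.
P5: T = 20, S = E(K, T) = 76; 231 ⊕ 76 = 171.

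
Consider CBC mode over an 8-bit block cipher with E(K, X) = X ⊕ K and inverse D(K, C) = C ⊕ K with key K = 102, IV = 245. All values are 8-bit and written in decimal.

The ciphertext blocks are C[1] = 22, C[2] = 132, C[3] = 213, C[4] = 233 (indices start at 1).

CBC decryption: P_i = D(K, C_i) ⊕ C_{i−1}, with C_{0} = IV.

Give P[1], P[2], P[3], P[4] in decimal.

P[1] = 133, P[2] = 244, P[3] = 55, P[4] = 90

P[1]: D(K, 22) = 112; 112 ⊕ 245 = 133.
P[2]: D(K, 132) = 226; 226 ⊕ 22 = 244.
P[3]: D(K, 213) = 179; 179 ⊕ 132 = 55.
P[4]: D(K, 233) = 143; 143 ⊕ 213 = 90.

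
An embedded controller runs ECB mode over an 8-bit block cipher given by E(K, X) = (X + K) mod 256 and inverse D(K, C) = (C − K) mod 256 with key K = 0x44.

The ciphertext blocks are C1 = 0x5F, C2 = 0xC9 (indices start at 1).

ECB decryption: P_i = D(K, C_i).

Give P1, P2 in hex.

P1 = 0x1B, P2 = 0x85

P1: D(K, 0x5F) = 0x1B.
P2: D(K, 0xC9) = 0x85.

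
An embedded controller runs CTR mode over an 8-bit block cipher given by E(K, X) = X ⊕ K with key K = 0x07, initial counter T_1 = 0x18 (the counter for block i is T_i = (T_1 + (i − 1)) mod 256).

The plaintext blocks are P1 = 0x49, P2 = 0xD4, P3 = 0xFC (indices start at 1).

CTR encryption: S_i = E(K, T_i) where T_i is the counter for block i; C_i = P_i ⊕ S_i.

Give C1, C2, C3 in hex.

C1: T = 0x18, S = E(K, T) = 0x1F; 0x49 ⊕ 0x1F = 0x56.
C2: T = 0x19, S = E(K, T) = 0x1E; 0xD4 ⊕ 0x1E = 0xCA.
C3: T = 0x1A, S = E(K, T) = 0x1D; 0xFC ⊕ 0x1D = 0xE1.

C1 = 0x56, C2 = 0xCA, C3 = 0xE1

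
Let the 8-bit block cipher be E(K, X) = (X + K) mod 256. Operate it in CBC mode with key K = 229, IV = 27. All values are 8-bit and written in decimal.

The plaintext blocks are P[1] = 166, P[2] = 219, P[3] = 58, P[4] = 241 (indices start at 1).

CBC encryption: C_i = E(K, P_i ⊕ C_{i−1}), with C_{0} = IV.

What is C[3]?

C[1]: P[1] ⊕ 27 = 189; E(K, 189) = 162.
C[2]: P[2] ⊕ 162 = 121; E(K, 121) = 94.
C[3]: P[3] ⊕ 94 = 100; E(K, 100) = 73.

C[3] = 73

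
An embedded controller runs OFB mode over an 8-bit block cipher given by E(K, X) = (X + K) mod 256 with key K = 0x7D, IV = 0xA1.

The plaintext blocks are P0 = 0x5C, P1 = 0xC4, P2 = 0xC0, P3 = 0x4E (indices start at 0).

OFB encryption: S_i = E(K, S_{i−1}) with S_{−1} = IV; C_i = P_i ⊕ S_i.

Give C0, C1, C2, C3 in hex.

C0 = 0x42, C1 = 0x5F, C2 = 0xD8, C3 = 0xDB

C0: S = E(K, 0xA1) = 0x1E; 0x5C ⊕ 0x1E = 0x42.
C1: S = E(K, 0x1E) = 0x9B; 0xC4 ⊕ 0x9B = 0x5F.
C2: S = E(K, 0x9B) = 0x18; 0xC0 ⊕ 0x18 = 0xD8.
C3: S = E(K, 0x18) = 0x95; 0x4E ⊕ 0x95 = 0xDB.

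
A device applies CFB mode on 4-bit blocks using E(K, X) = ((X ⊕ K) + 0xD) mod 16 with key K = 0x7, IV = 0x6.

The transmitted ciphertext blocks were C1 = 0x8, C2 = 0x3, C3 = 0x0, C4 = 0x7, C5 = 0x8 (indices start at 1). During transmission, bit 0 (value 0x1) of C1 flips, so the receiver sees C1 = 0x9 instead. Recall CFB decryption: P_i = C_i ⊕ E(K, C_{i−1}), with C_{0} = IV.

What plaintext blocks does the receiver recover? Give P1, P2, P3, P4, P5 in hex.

P1 = 0x7, P2 = 0x8, P3 = 0x1, P4 = 0x3, P5 = 0x5

Only C1 changed, to 0x9. In CFB, a change in C_i flips the same bit in P_i and garbles P_{i+1}. Decrypting the received ciphertext:
P1: E(K, 0x6) = 0xE; 0x9 ⊕ 0xE = 0x7.
P2: E(K, 0x9) = 0xB; 0x3 ⊕ 0xB = 0x8.
P3: E(K, 0x3) = 0x1; 0x0 ⊕ 0x1 = 0x1.
P4: E(K, 0x0) = 0x4; 0x7 ⊕ 0x4 = 0x3.
P5: E(K, 0x7) = 0xD; 0x8 ⊕ 0xD = 0x5.
Blocks that differ from the original plaintext: P1, P2.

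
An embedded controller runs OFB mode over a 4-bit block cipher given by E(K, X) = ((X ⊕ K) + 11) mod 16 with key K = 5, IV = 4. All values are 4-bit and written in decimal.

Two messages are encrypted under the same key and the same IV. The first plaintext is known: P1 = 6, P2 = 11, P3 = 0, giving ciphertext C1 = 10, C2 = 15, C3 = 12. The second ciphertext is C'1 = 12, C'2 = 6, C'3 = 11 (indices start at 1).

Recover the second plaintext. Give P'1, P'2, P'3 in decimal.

P'1 = 0, P'2 = 2, P'3 = 7

In OFB with a reused IV, both messages share the same keystream S_i, so C_i ⊕ C'_i = P_i ⊕ P'_i and thus P'_i = P_i ⊕ C_i ⊕ C'_i.
P'1: 6 ⊕ 10 ⊕ 12 = 0.
P'2: 11 ⊕ 15 ⊕ 6 = 2.
P'3: 0 ⊕ 12 ⊕ 11 = 7.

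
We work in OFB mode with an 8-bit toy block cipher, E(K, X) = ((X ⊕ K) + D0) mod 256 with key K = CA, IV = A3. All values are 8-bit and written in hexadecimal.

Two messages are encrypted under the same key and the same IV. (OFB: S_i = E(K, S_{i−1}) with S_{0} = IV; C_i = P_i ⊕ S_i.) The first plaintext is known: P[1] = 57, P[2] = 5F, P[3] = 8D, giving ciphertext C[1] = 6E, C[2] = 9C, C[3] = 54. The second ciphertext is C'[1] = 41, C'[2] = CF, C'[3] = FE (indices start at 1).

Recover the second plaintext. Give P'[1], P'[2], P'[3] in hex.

P'[1] = 78, P'[2] = 0C, P'[3] = 27

In OFB with a reused IV, both messages share the same keystream S_i, so C_i ⊕ C'_i = P_i ⊕ P'_i and thus P'_i = P_i ⊕ C_i ⊕ C'_i.
P'[1]: 57 ⊕ 6E ⊕ 41 = 78.
P'[2]: 5F ⊕ 9C ⊕ CF = 0C.
P'[3]: 8D ⊕ 54 ⊕ FE = 27.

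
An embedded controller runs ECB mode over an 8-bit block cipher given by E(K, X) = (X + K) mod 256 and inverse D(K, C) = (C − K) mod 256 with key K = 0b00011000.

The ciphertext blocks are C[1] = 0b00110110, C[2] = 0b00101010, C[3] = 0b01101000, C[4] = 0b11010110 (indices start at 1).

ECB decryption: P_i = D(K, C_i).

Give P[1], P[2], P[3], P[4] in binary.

P[1] = 0b00011110, P[2] = 0b00010010, P[3] = 0b01010000, P[4] = 0b10111110

P[1]: D(K, 0b00110110) = 0b00011110.
P[2]: D(K, 0b00101010) = 0b00010010.
P[3]: D(K, 0b01101000) = 0b01010000.
P[4]: D(K, 0b11010110) = 0b10111110.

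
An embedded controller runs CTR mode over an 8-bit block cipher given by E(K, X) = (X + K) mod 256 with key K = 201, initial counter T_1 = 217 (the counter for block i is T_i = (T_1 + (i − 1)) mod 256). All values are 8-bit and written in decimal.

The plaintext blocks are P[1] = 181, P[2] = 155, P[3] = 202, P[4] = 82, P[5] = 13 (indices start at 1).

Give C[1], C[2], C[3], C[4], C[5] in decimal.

C[1] = 23, C[2] = 56, C[3] = 110, C[4] = 247, C[5] = 171

CTR encryption: S_i = E(K, T_i) where T_i is the counter for block i; C_i = P_i ⊕ S_i.
C[1]: T = 217, S = E(K, T) = 162; 181 ⊕ 162 = 23.
C[2]: T = 218, S = E(K, T) = 163; 155 ⊕ 163 = 56.
C[3]: T = 219, S = E(K, T) = 164; 202 ⊕ 164 = 110.
C[4]: T = 220, S = E(K, T) = 165; 82 ⊕ 165 = 247.
C[5]: T = 221, S = E(K, T) = 166; 13 ⊕ 166 = 171.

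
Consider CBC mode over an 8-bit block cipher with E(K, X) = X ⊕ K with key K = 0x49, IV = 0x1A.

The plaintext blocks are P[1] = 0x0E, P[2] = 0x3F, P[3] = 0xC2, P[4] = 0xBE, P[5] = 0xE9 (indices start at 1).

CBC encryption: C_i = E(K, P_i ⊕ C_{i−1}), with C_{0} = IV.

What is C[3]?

C[3] = 0xA0

C[1]: P[1] ⊕ 0x1A = 0x14; E(K, 0x14) = 0x5D.
C[2]: P[2] ⊕ 0x5D = 0x62; E(K, 0x62) = 0x2B.
C[3]: P[3] ⊕ 0x2B = 0xE9; E(K, 0xE9) = 0xA0.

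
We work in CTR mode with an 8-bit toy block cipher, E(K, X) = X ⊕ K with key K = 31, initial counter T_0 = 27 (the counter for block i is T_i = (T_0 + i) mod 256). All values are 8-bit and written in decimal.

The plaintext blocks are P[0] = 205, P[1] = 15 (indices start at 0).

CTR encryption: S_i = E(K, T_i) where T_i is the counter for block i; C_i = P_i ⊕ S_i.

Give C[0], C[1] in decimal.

C[0]: T = 27, S = E(K, T) = 4; 205 ⊕ 4 = 201.
C[1]: T = 28, S = E(K, T) = 3; 15 ⊕ 3 = 12.

C[0] = 201, C[1] = 12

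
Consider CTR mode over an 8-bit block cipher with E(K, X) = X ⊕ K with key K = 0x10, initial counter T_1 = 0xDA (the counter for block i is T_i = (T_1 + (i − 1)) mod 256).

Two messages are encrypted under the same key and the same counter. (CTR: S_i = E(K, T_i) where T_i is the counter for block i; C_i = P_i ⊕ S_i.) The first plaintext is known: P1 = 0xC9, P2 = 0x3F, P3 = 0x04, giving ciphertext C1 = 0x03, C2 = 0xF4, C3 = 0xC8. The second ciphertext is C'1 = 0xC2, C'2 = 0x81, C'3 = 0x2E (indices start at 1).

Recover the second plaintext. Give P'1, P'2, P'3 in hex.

P'1 = 0x08, P'2 = 0x4A, P'3 = 0xE2

In CTR with a reused counter, both messages share the same keystream S_i, so C_i ⊕ C'_i = P_i ⊕ P'_i and thus P'_i = P_i ⊕ C_i ⊕ C'_i.
P'1: 0xC9 ⊕ 0x03 ⊕ 0xC2 = 0x08.
P'2: 0x3F ⊕ 0xF4 ⊕ 0x81 = 0x4A.
P'3: 0x04 ⊕ 0xC8 ⊕ 0x2E = 0xE2.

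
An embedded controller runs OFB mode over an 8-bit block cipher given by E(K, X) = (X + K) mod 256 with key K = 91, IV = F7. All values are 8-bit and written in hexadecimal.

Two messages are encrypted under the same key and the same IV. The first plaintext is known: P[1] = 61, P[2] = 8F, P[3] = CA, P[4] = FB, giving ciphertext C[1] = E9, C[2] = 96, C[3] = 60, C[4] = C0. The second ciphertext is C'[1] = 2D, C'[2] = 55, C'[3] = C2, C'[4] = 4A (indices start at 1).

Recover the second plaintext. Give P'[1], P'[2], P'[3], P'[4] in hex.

In OFB with a reused IV, both messages share the same keystream S_i, so C_i ⊕ C'_i = P_i ⊕ P'_i and thus P'_i = P_i ⊕ C_i ⊕ C'_i.
P'[1]: 61 ⊕ E9 ⊕ 2D = A5.
P'[2]: 8F ⊕ 96 ⊕ 55 = 4C.
P'[3]: CA ⊕ 60 ⊕ C2 = 68.
P'[4]: FB ⊕ C0 ⊕ 4A = 71.

P'[1] = A5, P'[2] = 4C, P'[3] = 68, P'[4] = 71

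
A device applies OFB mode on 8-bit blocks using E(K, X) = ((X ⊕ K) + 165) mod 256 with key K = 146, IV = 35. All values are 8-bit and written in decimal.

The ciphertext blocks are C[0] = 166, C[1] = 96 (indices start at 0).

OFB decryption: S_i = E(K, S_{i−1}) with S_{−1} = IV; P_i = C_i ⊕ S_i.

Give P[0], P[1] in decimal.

P[0] = 240, P[1] = 9

P[0]: S = E(K, 35) = 86; 166 ⊕ 86 = 240.
P[1]: S = E(K, 86) = 105; 96 ⊕ 105 = 9.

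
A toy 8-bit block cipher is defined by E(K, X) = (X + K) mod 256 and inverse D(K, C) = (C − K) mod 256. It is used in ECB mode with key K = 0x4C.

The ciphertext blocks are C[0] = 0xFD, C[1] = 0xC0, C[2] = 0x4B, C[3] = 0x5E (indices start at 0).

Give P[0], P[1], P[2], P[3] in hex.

P[0] = 0xB1, P[1] = 0x74, P[2] = 0xFF, P[3] = 0x12

ECB decryption: P_i = D(K, C_i).
P[0]: D(K, 0xFD) = 0xB1.
P[1]: D(K, 0xC0) = 0x74.
P[2]: D(K, 0x4B) = 0xFF.
P[3]: D(K, 0x5E) = 0x12.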